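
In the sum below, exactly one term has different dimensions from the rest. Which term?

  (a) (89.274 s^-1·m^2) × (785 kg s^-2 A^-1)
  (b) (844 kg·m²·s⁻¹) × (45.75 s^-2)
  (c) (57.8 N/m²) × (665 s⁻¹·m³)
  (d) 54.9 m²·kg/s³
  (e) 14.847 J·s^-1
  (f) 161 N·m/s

(a)

Work out the base dimensions of each:
  (a) [m²·s⁻¹] · [kg·s⁻²·A⁻¹] = kg·m²·s⁻³·A⁻¹
  (b) [kg·m²·s⁻¹] · [s⁻²] = kg·m²·s⁻³
  (c) [kg·m⁻¹·s⁻²] · [m³·s⁻¹] = kg·m²·s⁻³
  (d) kg·m²·s⁻³
  (e) J·s⁻¹ = N·m·s⁻¹ = kg·m²·s⁻³
  (f) N·m·s⁻¹ = kg·m·s⁻²·m·s⁻¹ = kg·m²·s⁻³
All reduce to kg·m²·s⁻³ except (a), which is kg·m²·s⁻³·A⁻¹.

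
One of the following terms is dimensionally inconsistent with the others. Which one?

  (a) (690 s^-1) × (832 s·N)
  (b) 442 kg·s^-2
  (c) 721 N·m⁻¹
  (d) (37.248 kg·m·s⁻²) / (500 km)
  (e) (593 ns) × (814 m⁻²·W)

Dimensions:
  (a) [s⁻¹] · [kg·m·s⁻¹] = kg·m·s⁻²
  (b) kg·s⁻²
  (c) N·m⁻¹ = kg·m·s⁻²·m⁻¹ = kg·s⁻²
  (d) [kg·m·s⁻²] / [m] = kg·s⁻²
  (e) [s] · [kg·s⁻³] = kg·s⁻²
All reduce to kg·s⁻² except (a), which is kg·m·s⁻².

(a)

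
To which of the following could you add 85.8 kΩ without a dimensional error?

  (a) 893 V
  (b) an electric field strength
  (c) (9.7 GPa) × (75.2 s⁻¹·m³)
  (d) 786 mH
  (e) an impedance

Reference: Ω = V·A⁻¹ = kg·m²·s⁻³·A⁻².
Each option:
  (a) V = J·C⁻¹ = kg·m²·s⁻³·A⁻¹
  (b) [electric field strength] = kg·m·s⁻³·A⁻¹
  (c) [kg·m⁻¹·s⁻²] · [m³·s⁻¹] = kg·m²·s⁻³
  (d) H = V·s·A⁻¹ = kg·m²·s⁻²·A⁻²
  (e) [impedance] = kg·m²·s⁻³·A⁻²  ← same
Only (e) matches kg·m²·s⁻³·A⁻².

(e)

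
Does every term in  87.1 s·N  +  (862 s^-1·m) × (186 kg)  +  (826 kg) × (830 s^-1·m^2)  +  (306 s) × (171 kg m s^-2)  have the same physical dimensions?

Reduce each to base SI dimensions:
  87.1 s·N:  N·s = kg·m·s⁻²·s = kg·m·s⁻¹
  (862 s^-1·m) × (186 kg):  [m·s⁻¹] · [kg] = kg·m·s⁻¹
  (826 kg) × (830 s^-1·m^2):  [kg] · [m²·s⁻¹] = kg·m²·s⁻¹
  (306 s) × (171 kg m s^-2):  [s] · [kg·m·s⁻²] = kg·m·s⁻¹
The terms do not share a single dimension (kg·m²·s⁻¹ vs kg·m·s⁻¹).

No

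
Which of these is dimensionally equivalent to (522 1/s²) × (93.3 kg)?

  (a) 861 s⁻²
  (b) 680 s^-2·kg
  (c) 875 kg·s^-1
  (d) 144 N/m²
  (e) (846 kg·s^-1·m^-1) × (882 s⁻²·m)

(b)

Reference: [s⁻²] · [kg] = kg·s⁻².
Each option:
  (a) s⁻²
  (b) kg·s⁻²  ← same
  (c) kg·s⁻¹
  (d) N·m⁻² = kg·m·s⁻²·m⁻² = kg·m⁻¹·s⁻²
  (e) [kg·m⁻¹·s⁻¹] · [m·s⁻²] = kg·s⁻³
Only (b) matches kg·s⁻².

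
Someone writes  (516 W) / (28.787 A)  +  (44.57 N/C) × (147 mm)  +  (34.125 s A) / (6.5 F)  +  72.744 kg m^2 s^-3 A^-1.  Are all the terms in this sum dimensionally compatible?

Reduce each to base SI dimensions:
  (516 W) / (28.787 A):  [kg·m²·s⁻³] / [A] = kg·m²·s⁻³·A⁻¹
  (44.57 N/C) × (147 mm):  [kg·m·s⁻³·A⁻¹] · [m] = kg·m²·s⁻³·A⁻¹
  (34.125 s A) / (6.5 F):  [s·A] / [kg⁻¹·m⁻²·s⁴·A²] = kg·m²·s⁻³·A⁻¹
  72.744 kg m^2 s^-3 A^-1:  kg·m²·s⁻³·A⁻¹
Every term reduces to kg·m²·s⁻³·A⁻¹.

Yes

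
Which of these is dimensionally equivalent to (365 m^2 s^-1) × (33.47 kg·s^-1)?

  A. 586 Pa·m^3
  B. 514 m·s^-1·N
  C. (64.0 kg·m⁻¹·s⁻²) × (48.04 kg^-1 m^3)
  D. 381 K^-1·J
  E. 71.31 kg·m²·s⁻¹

A.

Reference: [m²·s⁻¹] · [kg·s⁻¹] = kg·m²·s⁻².
Each option:
  A. Pa·m³ = N·m⁻²·m³ = kg·m²·s⁻²  ← same
  B. N·m·s⁻¹ = kg·m·s⁻²·m·s⁻¹ = kg·m²·s⁻³
  C. [kg·m⁻¹·s⁻²] · [kg⁻¹·m³] = m²·s⁻²
  D. J·K⁻¹ = N·m·K⁻¹ = kg·m²·s⁻²·K⁻¹
  E. kg·m²·s⁻¹
Only A. matches kg·m²·s⁻².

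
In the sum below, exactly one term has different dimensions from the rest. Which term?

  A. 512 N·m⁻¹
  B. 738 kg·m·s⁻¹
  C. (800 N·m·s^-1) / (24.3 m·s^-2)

A.

Reduce each to base SI dimensions:
  A. N·m⁻¹ = kg·m·s⁻²·m⁻¹ = kg·s⁻²
  B. kg·m·s⁻¹
  C. [kg·m²·s⁻³] / [m·s⁻²] = kg·m·s⁻¹
All reduce to kg·m·s⁻¹ except A., which is kg·s⁻².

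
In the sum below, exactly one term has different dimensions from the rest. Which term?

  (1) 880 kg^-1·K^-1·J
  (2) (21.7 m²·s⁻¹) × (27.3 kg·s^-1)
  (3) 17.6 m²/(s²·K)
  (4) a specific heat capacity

Dimensions:
  (1) J·kg⁻¹·K⁻¹ = N·m·kg⁻¹·K⁻¹ = m²·s⁻²·K⁻¹
  (2) [m²·s⁻¹] · [kg·s⁻¹] = kg·m²·s⁻²
  (3) m²·s⁻²·K⁻¹
  (4) [specific heat capacity] = m²·s⁻²·K⁻¹
All reduce to m²·s⁻²·K⁻¹ except (2), which is kg·m²·s⁻².

(2)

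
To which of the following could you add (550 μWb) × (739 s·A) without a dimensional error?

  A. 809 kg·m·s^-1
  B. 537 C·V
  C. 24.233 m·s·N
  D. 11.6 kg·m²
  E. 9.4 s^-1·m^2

C.

Reference: [kg·m²·s⁻²·A⁻¹] · [s·A] = kg·m²·s⁻¹.
Each option:
  A. kg·m·s⁻¹
  B. C·V = s·A·J·C⁻¹ = kg·m²·s⁻²
  C. N·m·s = kg·m·s⁻²·m·s = kg·m²·s⁻¹  ← same
  D. kg·m²
  E. m²·s⁻¹
Only C. matches kg·m²·s⁻¹.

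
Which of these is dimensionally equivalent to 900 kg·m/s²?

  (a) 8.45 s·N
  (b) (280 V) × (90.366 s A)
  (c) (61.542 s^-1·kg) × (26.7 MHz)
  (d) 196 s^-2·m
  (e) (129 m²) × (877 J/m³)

(e)

Reference: kg·m·s⁻².
Each option:
  (a) N·s = kg·m·s⁻²·s = kg·m·s⁻¹
  (b) [kg·m²·s⁻³·A⁻¹] · [s·A] = kg·m²·s⁻²
  (c) [kg·s⁻¹] · [s⁻¹] = kg·s⁻²
  (d) m·s⁻²
  (e) [m²] · [kg·m⁻¹·s⁻²] = kg·m·s⁻²  ← same
Only (e) matches kg·m·s⁻².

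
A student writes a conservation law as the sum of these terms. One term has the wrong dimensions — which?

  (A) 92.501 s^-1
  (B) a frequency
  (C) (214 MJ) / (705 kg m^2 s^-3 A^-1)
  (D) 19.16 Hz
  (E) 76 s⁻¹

Dimensions:
  (A) s⁻¹
  (B) [frequency] = s⁻¹
  (C) [kg·m²·s⁻²] / [kg·m²·s⁻³·A⁻¹] = s·A
  (D) Hz = s⁻¹
  (E) s⁻¹
All reduce to s⁻¹ except (C), which is s·A.

(C)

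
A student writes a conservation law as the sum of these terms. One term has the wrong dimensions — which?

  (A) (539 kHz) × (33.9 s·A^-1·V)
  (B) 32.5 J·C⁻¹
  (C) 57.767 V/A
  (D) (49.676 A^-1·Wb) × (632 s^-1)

(B)

Reduce each to base SI dimensions:
  (A) [s⁻¹] · [kg·m²·s⁻²·A⁻²] = kg·m²·s⁻³·A⁻²
  (B) J·C⁻¹ = N·m·(s·A)⁻¹ = kg·m²·s⁻³·A⁻¹
  (C) V·A⁻¹ = J·C⁻¹·A⁻¹ = kg·m²·s⁻³·A⁻²
  (D) [kg·m²·s⁻²·A⁻²] · [s⁻¹] = kg·m²·s⁻³·A⁻²
All reduce to kg·m²·s⁻³·A⁻² except (B), which is kg·m²·s⁻³·A⁻¹.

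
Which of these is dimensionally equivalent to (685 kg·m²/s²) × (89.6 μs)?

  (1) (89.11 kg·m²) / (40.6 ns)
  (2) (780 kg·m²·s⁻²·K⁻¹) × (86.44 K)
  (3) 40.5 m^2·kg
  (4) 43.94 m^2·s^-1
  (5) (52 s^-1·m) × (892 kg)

Reference: [kg·m²·s⁻²] · [s] = kg·m²·s⁻¹.
Each option:
  (1) [kg·m²] / [s] = kg·m²·s⁻¹  ← same
  (2) [kg·m²·s⁻²·K⁻¹] · [K] = kg·m²·s⁻²
  (3) kg·m²
  (4) m²·s⁻¹
  (5) [m·s⁻¹] · [kg] = kg·m·s⁻¹
Only (1) matches kg·m²·s⁻¹.

(1)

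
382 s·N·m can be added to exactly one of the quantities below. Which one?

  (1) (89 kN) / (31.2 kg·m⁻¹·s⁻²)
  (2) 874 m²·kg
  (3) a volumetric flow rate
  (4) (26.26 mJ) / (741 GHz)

Reference: N·m·s = kg·m·s⁻²·m·s = kg·m²·s⁻¹.
Each option:
  (1) [kg·m·s⁻²] / [kg·m⁻¹·s⁻²] = m²
  (2) kg·m²
  (3) [volumetric flow rate] = m³·s⁻¹
  (4) [kg·m²·s⁻²] / [s⁻¹] = kg·m²·s⁻¹  ← same
Only (4) matches kg·m²·s⁻¹.

(4)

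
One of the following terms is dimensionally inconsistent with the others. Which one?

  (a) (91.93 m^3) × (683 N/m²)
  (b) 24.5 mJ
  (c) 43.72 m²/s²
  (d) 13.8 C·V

(c)

Work out the base dimensions of each:
  (a) [m³] · [kg·m⁻¹·s⁻²] = kg·m²·s⁻²
  (b) J = N·m = kg·m²·s⁻²
  (c) m²·s⁻²
  (d) C·V = s·A·J·C⁻¹ = kg·m²·s⁻²
All reduce to kg·m²·s⁻² except (c), which is m²·s⁻².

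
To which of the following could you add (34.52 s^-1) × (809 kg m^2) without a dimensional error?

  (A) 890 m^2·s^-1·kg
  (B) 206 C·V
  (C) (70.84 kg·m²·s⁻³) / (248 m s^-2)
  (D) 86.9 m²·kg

Reference: [s⁻¹] · [kg·m²] = kg·m²·s⁻¹.
Each option:
  (A) kg·m²·s⁻¹  ← same
  (B) C·V = s·A·J·C⁻¹ = kg·m²·s⁻²
  (C) [kg·m²·s⁻³] / [m·s⁻²] = kg·m·s⁻¹
  (D) kg·m²
Only (A) matches kg·m²·s⁻¹.

(A)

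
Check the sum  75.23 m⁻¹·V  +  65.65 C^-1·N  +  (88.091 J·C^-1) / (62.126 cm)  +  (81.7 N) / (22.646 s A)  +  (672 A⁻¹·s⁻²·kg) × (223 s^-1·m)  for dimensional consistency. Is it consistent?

Yes

Expand each in SI base units:
  75.23 m⁻¹·V:  V·m⁻¹ = J·C⁻¹·m⁻¹ = kg·m·s⁻³·A⁻¹
  65.65 C^-1·N:  N·C⁻¹ = kg·m·s⁻²·(s·A)⁻¹ = kg·m·s⁻³·A⁻¹
  (88.091 J·C^-1) / (62.126 cm):  [kg·m²·s⁻³·A⁻¹] / [m] = kg·m·s⁻³·A⁻¹
  (81.7 N) / (22.646 s A):  [kg·m·s⁻²] / [s·A] = kg·m·s⁻³·A⁻¹
  (672 A⁻¹·s⁻²·kg) × (223 s^-1·m):  [kg·s⁻²·A⁻¹] · [m·s⁻¹] = kg·m·s⁻³·A⁻¹
Every term reduces to kg·m·s⁻³·A⁻¹.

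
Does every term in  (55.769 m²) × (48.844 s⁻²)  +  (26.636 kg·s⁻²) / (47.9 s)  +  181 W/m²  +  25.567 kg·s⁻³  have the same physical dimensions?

Work out the base dimensions of each:
  (55.769 m²) × (48.844 s⁻²):  [m²] · [s⁻²] = m²·s⁻²
  (26.636 kg·s⁻²) / (47.9 s):  [kg·s⁻²] / [s] = kg·s⁻³
  181 W/m²:  W·m⁻² = J·s⁻¹·m⁻² = kg·s⁻³
  25.567 kg·s⁻³:  kg·s⁻³
The terms do not share a single dimension (kg·s⁻³ vs m²·s⁻²).

No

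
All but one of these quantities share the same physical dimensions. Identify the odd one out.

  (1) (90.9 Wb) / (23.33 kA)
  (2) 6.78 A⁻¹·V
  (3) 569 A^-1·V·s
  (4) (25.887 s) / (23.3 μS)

In SI base units:
  (1) [kg·m²·s⁻²·A⁻¹] / [A] = kg·m²·s⁻²·A⁻²
  (2) V·A⁻¹ = J·C⁻¹·A⁻¹ = kg·m²·s⁻³·A⁻²
  (3) V·s·A⁻¹ = J·C⁻¹·s·A⁻¹ = kg·m²·s⁻²·A⁻²
  (4) [s] / [kg⁻¹·m⁻²·s³·A²] = kg·m²·s⁻²·A⁻²
All reduce to kg·m²·s⁻²·A⁻² except (2), which is kg·m²·s⁻³·A⁻².

(2)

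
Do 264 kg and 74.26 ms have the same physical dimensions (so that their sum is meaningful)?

No

In SI base units:
  264 kg:  kg
  74.26 ms:  s
kg ≠ s, so they cannot be added.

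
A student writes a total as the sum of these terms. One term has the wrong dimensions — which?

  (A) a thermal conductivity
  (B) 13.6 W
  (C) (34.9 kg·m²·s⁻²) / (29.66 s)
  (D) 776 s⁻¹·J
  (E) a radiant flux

Dimensions:
  (A) [thermal conductivity] = kg·m·s⁻³·K⁻¹
  (B) W = J·s⁻¹ = kg·m²·s⁻³
  (C) [kg·m²·s⁻²] / [s] = kg·m²·s⁻³
  (D) J·s⁻¹ = N·m·s⁻¹ = kg·m²·s⁻³
  (E) [radiant flux] = kg·m²·s⁻³
All reduce to kg·m²·s⁻³ except (A), which is kg·m·s⁻³·K⁻¹.

(A)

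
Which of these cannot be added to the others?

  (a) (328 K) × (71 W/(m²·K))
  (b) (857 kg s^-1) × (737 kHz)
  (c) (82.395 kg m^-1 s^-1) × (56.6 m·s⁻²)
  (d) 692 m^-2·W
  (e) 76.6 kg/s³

Expand each in SI base units:
  (a) [K] · [kg·s⁻³·K⁻¹] = kg·s⁻³
  (b) [kg·s⁻¹] · [s⁻¹] = kg·s⁻²
  (c) [kg·m⁻¹·s⁻¹] · [m·s⁻²] = kg·s⁻³
  (d) W·m⁻² = J·s⁻¹·m⁻² = kg·s⁻³
  (e) kg·s⁻³
All reduce to kg·s⁻³ except (b), which is kg·s⁻².

(b)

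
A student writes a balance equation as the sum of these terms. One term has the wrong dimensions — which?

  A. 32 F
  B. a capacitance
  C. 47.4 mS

Expand each in SI base units:
  A. F = C·V⁻¹ = kg⁻¹·m⁻²·s⁴·A²
  B. [capacitance] = kg⁻¹·m⁻²·s⁴·A²
  C. S = Ω⁻¹ = kg⁻¹·m⁻²·s³·A²
All reduce to kg⁻¹·m⁻²·s⁴·A² except C., which is kg⁻¹·m⁻²·s³·A².

C.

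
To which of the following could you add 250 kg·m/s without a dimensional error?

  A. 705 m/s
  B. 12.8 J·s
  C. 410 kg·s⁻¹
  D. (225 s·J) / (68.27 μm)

D.

Reference: kg·m·s⁻¹.
Each option:
  A. m·s⁻¹
  B. J·s = N·m·s = kg·m²·s⁻¹
  C. kg·s⁻¹
  D. [kg·m²·s⁻¹] / [m] = kg·m·s⁻¹  ← same
Only D. matches kg·m·s⁻¹.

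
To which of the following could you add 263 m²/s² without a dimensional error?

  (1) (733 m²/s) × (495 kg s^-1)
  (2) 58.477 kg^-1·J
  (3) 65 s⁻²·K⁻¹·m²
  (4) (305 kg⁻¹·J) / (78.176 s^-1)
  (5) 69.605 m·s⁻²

(2)

Reference: m²·s⁻².
Each option:
  (1) [m²·s⁻¹] · [kg·s⁻¹] = kg·m²·s⁻²
  (2) J·kg⁻¹ = N·m·kg⁻¹ = m²·s⁻²  ← same
  (3) m²·s⁻²·K⁻¹
  (4) [m²·s⁻²] / [s⁻¹] = m²·s⁻¹
  (5) m·s⁻²
Only (2) matches m²·s⁻².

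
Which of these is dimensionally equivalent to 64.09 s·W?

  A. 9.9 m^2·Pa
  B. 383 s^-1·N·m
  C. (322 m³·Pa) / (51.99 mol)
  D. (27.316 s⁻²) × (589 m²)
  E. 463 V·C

Reference: W·s = J·s⁻¹·s = kg·m²·s⁻².
Each option:
  A. Pa·m² = N·m⁻²·m² = kg·m·s⁻²
  B. N·m·s⁻¹ = kg·m·s⁻²·m·s⁻¹ = kg·m²·s⁻³
  C. [kg·m²·s⁻²] / [mol] = kg·m²·s⁻²·mol⁻¹
  D. [s⁻²] · [m²] = m²·s⁻²
  E. C·V = s·A·J·C⁻¹ = kg·m²·s⁻²  ← same
Only E. matches kg·m²·s⁻².

E.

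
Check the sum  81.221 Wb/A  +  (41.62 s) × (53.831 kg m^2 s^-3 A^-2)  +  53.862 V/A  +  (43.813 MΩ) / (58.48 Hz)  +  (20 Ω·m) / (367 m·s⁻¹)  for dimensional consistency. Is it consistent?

No

In SI base units:
  81.221 Wb/A:  Wb·A⁻¹ = V·s·A⁻¹ = kg·m²·s⁻²·A⁻²
  (41.62 s) × (53.831 kg m^2 s^-3 A^-2):  [s] · [kg·m²·s⁻³·A⁻²] = kg·m²·s⁻²·A⁻²
  53.862 V/A:  V·A⁻¹ = J·C⁻¹·A⁻¹ = kg·m²·s⁻³·A⁻²
  (43.813 MΩ) / (58.48 Hz):  [kg·m²·s⁻³·A⁻²] / [s⁻¹] = kg·m²·s⁻²·A⁻²
  (20 Ω·m) / (367 m·s⁻¹):  [kg·m³·s⁻³·A⁻²] / [m·s⁻¹] = kg·m²·s⁻²·A⁻²
The terms do not share a single dimension (kg·m²·s⁻²·A⁻² vs kg·m²·s⁻³·A⁻²).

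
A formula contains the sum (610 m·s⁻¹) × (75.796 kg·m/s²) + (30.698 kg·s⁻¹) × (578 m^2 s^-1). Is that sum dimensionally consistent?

Reduce each to base SI dimensions:
  (610 m·s⁻¹) × (75.796 kg·m/s²):  [m·s⁻¹] · [kg·m·s⁻²] = kg·m²·s⁻³
  (30.698 kg·s⁻¹) × (578 m^2 s^-1):  [kg·s⁻¹] · [m²·s⁻¹] = kg·m²·s⁻²
kg·m²·s⁻³ ≠ kg·m²·s⁻², so they cannot be added.

No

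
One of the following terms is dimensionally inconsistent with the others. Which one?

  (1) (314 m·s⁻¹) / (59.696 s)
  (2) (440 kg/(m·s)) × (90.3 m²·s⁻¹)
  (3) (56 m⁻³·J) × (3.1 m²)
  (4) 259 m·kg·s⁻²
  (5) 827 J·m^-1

Expand each in SI base units:
  (1) [m·s⁻¹] / [s] = m·s⁻²
  (2) [kg·m⁻¹·s⁻¹] · [m²·s⁻¹] = kg·m·s⁻²
  (3) [kg·m⁻¹·s⁻²] · [m²] = kg·m·s⁻²
  (4) kg·m·s⁻²
  (5) J·m⁻¹ = N·m·m⁻¹ = kg·m·s⁻²
All reduce to kg·m·s⁻² except (1), which is m·s⁻².

(1)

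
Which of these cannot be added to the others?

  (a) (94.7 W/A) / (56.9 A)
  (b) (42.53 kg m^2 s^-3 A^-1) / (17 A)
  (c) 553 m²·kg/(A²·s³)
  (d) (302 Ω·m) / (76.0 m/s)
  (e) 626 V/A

Reduce each to base SI dimensions:
  (a) [kg·m²·s⁻³·A⁻¹] / [A] = kg·m²·s⁻³·A⁻²
  (b) [kg·m²·s⁻³·A⁻¹] / [A] = kg·m²·s⁻³·A⁻²
  (c) kg·m²·s⁻³·A⁻²
  (d) [kg·m³·s⁻³·A⁻²] / [m·s⁻¹] = kg·m²·s⁻²·A⁻²
  (e) V·A⁻¹ = J·C⁻¹·A⁻¹ = kg·m²·s⁻³·A⁻²
All reduce to kg·m²·s⁻³·A⁻² except (d), which is kg·m²·s⁻²·A⁻².

(d)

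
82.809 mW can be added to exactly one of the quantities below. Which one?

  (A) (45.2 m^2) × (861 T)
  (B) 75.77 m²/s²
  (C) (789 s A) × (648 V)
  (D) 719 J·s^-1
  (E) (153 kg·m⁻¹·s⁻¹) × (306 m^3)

Reference: W = J·s⁻¹ = kg·m²·s⁻³.
Each option:
  (A) [m²] · [kg·s⁻²·A⁻¹] = kg·m²·s⁻²·A⁻¹
  (B) m²·s⁻²
  (C) [s·A] · [kg·m²·s⁻³·A⁻¹] = kg·m²·s⁻²
  (D) J·s⁻¹ = N·m·s⁻¹ = kg·m²·s⁻³  ← same
  (E) [kg·m⁻¹·s⁻¹] · [m³] = kg·m²·s⁻¹
Only (D) matches kg·m²·s⁻³.

(D)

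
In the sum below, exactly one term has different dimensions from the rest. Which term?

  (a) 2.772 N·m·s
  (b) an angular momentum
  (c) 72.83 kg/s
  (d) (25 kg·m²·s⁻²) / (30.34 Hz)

(c)

Work out the base dimensions of each:
  (a) N·m·s = kg·m·s⁻²·m·s = kg·m²·s⁻¹
  (b) [angular momentum] = kg·m²·s⁻¹
  (c) kg·s⁻¹
  (d) [kg·m²·s⁻²] / [s⁻¹] = kg·m²·s⁻¹
All reduce to kg·m²·s⁻¹ except (c), which is kg·s⁻¹.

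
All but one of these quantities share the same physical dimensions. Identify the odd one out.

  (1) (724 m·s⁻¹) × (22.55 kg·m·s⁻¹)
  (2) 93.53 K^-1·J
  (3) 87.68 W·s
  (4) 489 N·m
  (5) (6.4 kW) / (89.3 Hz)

In SI base units:
  (1) [m·s⁻¹] · [kg·m·s⁻¹] = kg·m²·s⁻²
  (2) J·K⁻¹ = N·m·K⁻¹ = kg·m²·s⁻²·K⁻¹
  (3) W·s = J·s⁻¹·s = kg·m²·s⁻²
  (4) N·m = kg·m·s⁻²·m = kg·m²·s⁻²
  (5) [kg·m²·s⁻³] / [s⁻¹] = kg·m²·s⁻²
All reduce to kg·m²·s⁻² except (2), which is kg·m²·s⁻²·K⁻¹.

(2)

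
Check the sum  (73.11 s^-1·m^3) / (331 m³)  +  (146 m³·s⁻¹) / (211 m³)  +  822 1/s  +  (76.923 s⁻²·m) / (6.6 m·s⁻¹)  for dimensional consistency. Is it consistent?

Reduce each to base SI dimensions:
  (73.11 s^-1·m^3) / (331 m³):  [m³·s⁻¹] / [m³] = s⁻¹
  (146 m³·s⁻¹) / (211 m³):  [m³·s⁻¹] / [m³] = s⁻¹
  822 1/s:  s⁻¹
  (76.923 s⁻²·m) / (6.6 m·s⁻¹):  [m·s⁻²] / [m·s⁻¹] = s⁻¹
Every term reduces to s⁻¹.

Yes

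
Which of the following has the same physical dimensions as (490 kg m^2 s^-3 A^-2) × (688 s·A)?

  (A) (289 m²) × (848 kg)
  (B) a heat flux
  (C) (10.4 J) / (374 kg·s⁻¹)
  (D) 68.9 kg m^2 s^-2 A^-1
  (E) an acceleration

(D)

Reference: [kg·m²·s⁻³·A⁻²] · [s·A] = kg·m²·s⁻²·A⁻¹.
Each option:
  (A) [m²] · [kg] = kg·m²
  (B) [heat flux] = kg·s⁻³
  (C) [kg·m²·s⁻²] / [kg·s⁻¹] = m²·s⁻¹
  (D) kg·m²·s⁻²·A⁻¹  ← same
  (E) [acceleration] = m·s⁻²
Only (D) matches kg·m²·s⁻²·A⁻¹.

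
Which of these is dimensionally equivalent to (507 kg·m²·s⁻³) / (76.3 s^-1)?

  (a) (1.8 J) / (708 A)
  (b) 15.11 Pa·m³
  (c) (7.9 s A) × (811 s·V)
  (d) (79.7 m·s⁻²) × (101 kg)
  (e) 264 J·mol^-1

(b)

Reference: [kg·m²·s⁻³] / [s⁻¹] = kg·m²·s⁻².
Each option:
  (a) [kg·m²·s⁻²] / [A] = kg·m²·s⁻²·A⁻¹
  (b) Pa·m³ = N·m⁻²·m³ = kg·m²·s⁻²  ← same
  (c) [s·A] · [kg·m²·s⁻²·A⁻¹] = kg·m²·s⁻¹
  (d) [m·s⁻²] · [kg] = kg·m·s⁻²
  (e) J·mol⁻¹ = N·m·mol⁻¹ = kg·m²·s⁻²·mol⁻¹
Only (b) matches kg·m²·s⁻².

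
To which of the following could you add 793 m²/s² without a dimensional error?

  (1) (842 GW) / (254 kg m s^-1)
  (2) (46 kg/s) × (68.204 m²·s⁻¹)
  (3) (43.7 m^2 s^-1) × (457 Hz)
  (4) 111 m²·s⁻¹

Reference: m²·s⁻².
Each option:
  (1) [kg·m²·s⁻³] / [kg·m·s⁻¹] = m·s⁻²
  (2) [kg·s⁻¹] · [m²·s⁻¹] = kg·m²·s⁻²
  (3) [m²·s⁻¹] · [s⁻¹] = m²·s⁻²  ← same
  (4) m²·s⁻¹
Only (3) matches m²·s⁻².

(3)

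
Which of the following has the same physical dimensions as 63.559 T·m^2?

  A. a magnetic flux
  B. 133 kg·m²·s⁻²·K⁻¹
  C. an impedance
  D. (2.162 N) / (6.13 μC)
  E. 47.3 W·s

A.

Reference: T·m² = Wb·m⁻²·m² = kg·m²·s⁻²·A⁻¹.
Each option:
  A. [magnetic flux] = kg·m²·s⁻²·A⁻¹  ← same
  B. kg·m²·s⁻²·K⁻¹
  C. [impedance] = kg·m²·s⁻³·A⁻²
  D. [kg·m·s⁻²] / [s·A] = kg·m·s⁻³·A⁻¹
  E. W·s = J·s⁻¹·s = kg·m²·s⁻²
Only A. matches kg·m²·s⁻²·A⁻¹.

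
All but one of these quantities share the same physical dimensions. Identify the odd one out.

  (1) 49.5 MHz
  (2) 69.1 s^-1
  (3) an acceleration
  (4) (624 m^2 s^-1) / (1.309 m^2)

Expand each in SI base units:
  (1) Hz = s⁻¹
  (2) s⁻¹
  (3) [acceleration] = m·s⁻²
  (4) [m²·s⁻¹] / [m²] = s⁻¹
All reduce to s⁻¹ except (3), which is m·s⁻².

(3)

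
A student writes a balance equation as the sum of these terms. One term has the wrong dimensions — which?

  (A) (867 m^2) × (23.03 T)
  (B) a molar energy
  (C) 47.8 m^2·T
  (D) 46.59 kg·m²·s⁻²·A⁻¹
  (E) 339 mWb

(B)

Reduce each to base SI dimensions:
  (A) [m²] · [kg·s⁻²·A⁻¹] = kg·m²·s⁻²·A⁻¹
  (B) [molar energy] = kg·m²·s⁻²·mol⁻¹
  (C) T·m² = Wb·m⁻²·m² = kg·m²·s⁻²·A⁻¹
  (D) kg·m²·s⁻²·A⁻¹
  (E) Wb = V·s = kg·m²·s⁻²·A⁻¹
All reduce to kg·m²·s⁻²·A⁻¹ except (B), which is kg·m²·s⁻²·mol⁻¹.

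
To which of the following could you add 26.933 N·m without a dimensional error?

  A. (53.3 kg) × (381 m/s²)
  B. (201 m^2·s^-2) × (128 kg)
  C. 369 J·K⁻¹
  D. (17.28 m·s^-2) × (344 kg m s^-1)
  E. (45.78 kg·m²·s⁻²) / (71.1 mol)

Reference: N·m = kg·m·s⁻²·m = kg·m²·s⁻².
Each option:
  A. [kg] · [m·s⁻²] = kg·m·s⁻²
  B. [m²·s⁻²] · [kg] = kg·m²·s⁻²  ← same
  C. J·K⁻¹ = N·m·K⁻¹ = kg·m²·s⁻²·K⁻¹
  D. [m·s⁻²] · [kg·m·s⁻¹] = kg·m²·s⁻³
  E. [kg·m²·s⁻²] / [mol] = kg·m²·s⁻²·mol⁻¹
Only B. matches kg·m²·s⁻².

B.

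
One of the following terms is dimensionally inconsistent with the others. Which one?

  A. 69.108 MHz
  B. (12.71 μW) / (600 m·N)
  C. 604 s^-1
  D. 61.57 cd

Reduce each to base SI dimensions:
  A. Hz = s⁻¹
  B. [kg·m²·s⁻³] / [kg·m²·s⁻²] = s⁻¹
  C. s⁻¹
  D. cd
All reduce to s⁻¹ except D., which is cd.

D.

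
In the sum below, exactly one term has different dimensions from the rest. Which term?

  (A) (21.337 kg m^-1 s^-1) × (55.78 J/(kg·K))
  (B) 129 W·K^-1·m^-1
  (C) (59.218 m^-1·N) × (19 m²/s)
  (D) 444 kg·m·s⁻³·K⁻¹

Dimensions:
  (A) [kg·m⁻¹·s⁻¹] · [m²·s⁻²·K⁻¹] = kg·m·s⁻³·K⁻¹
  (B) W·m⁻¹·K⁻¹ = J·s⁻¹·m⁻¹·K⁻¹ = kg·m·s⁻³·K⁻¹
  (C) [kg·s⁻²] · [m²·s⁻¹] = kg·m²·s⁻³
  (D) kg·m·s⁻³·K⁻¹
All reduce to kg·m·s⁻³·K⁻¹ except (C), which is kg·m²·s⁻³.

(C)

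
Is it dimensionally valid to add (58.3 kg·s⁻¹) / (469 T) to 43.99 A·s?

Work out the base dimensions of each:
  (58.3 kg·s⁻¹) / (469 T):  [kg·s⁻¹] / [kg·s⁻²·A⁻¹] = s·A
  43.99 A·s:  A·s = s·A
Both are s·A, so they have the same dimensions and can be added.

Yes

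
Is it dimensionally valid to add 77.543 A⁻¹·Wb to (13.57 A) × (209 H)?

No

Work out the base dimensions of each:
  77.543 A⁻¹·Wb:  Wb·A⁻¹ = V·s·A⁻¹ = kg·m²·s⁻²·A⁻²
  (13.57 A) × (209 H):  [A] · [kg·m²·s⁻²·A⁻²] = kg·m²·s⁻²·A⁻¹
kg·m²·s⁻²·A⁻² ≠ kg·m²·s⁻²·A⁻¹, so they cannot be added.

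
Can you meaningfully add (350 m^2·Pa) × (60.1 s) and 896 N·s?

Yes

Expand each in SI base units:
  (350 m^2·Pa) × (60.1 s):  [kg·m·s⁻²] · [s] = kg·m·s⁻¹
  896 N·s:  N·s = kg·m·s⁻²·s = kg·m·s⁻¹
Both are kg·m·s⁻¹, so they have the same dimensions and can be added.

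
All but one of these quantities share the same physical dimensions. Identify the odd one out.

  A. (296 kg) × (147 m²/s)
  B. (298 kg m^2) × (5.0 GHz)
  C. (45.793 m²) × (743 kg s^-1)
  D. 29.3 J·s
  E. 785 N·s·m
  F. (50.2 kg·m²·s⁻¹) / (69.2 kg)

F.

Work out the base dimensions of each:
  A. [kg] · [m²·s⁻¹] = kg·m²·s⁻¹
  B. [kg·m²] · [s⁻¹] = kg·m²·s⁻¹
  C. [m²] · [kg·s⁻¹] = kg·m²·s⁻¹
  D. J·s = N·m·s = kg·m²·s⁻¹
  E. N·m·s = kg·m·s⁻²·m·s = kg·m²·s⁻¹
  F. [kg·m²·s⁻¹] / [kg] = m²·s⁻¹
All reduce to kg·m²·s⁻¹ except F., which is m²·s⁻¹.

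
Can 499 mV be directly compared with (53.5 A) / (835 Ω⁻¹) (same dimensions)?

In SI base units:
  499 mV:  V = J·C⁻¹ = kg·m²·s⁻³·A⁻¹
  (53.5 A) / (835 Ω⁻¹):  [A] / [kg⁻¹·m⁻²·s³·A²] = kg·m²·s⁻³·A⁻¹
Both are kg·m²·s⁻³·A⁻¹, so they have the same dimensions and can be added.

Yes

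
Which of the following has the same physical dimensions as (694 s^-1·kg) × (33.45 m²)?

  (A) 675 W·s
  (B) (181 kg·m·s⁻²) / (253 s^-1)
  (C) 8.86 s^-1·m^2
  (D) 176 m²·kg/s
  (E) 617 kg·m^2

(D)

Reference: [kg·s⁻¹] · [m²] = kg·m²·s⁻¹.
Each option:
  (A) W·s = J·s⁻¹·s = kg·m²·s⁻²
  (B) [kg·m·s⁻²] / [s⁻¹] = kg·m·s⁻¹
  (C) m²·s⁻¹
  (D) kg·m²·s⁻¹  ← same
  (E) kg·m²
Only (D) matches kg·m²·s⁻¹.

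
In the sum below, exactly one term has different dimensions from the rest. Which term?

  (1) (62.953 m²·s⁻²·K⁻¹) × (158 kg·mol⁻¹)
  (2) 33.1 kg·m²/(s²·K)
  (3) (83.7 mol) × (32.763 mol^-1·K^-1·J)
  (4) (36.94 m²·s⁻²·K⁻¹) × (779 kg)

(1)

In SI base units:
  (1) [m²·s⁻²·K⁻¹] · [kg·mol⁻¹] = kg·m²·s⁻²·K⁻¹·mol⁻¹
  (2) kg·m²·s⁻²·K⁻¹
  (3) [mol] · [kg·m²·s⁻²·K⁻¹·mol⁻¹] = kg·m²·s⁻²·K⁻¹
  (4) [m²·s⁻²·K⁻¹] · [kg] = kg·m²·s⁻²·K⁻¹
All reduce to kg·m²·s⁻²·K⁻¹ except (1), which is kg·m²·s⁻²·K⁻¹·mol⁻¹.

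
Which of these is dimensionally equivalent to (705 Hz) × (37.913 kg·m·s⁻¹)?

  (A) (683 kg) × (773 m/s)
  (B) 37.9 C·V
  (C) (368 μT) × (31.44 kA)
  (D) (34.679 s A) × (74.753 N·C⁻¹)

Reference: [s⁻¹] · [kg·m·s⁻¹] = kg·m·s⁻².
Each option:
  (A) [kg] · [m·s⁻¹] = kg·m·s⁻¹
  (B) C·V = s·A·J·C⁻¹ = kg·m²·s⁻²
  (C) [kg·s⁻²·A⁻¹] · [A] = kg·s⁻²
  (D) [s·A] · [kg·m·s⁻³·A⁻¹] = kg·m·s⁻²  ← same
Only (D) matches kg·m·s⁻².

(D)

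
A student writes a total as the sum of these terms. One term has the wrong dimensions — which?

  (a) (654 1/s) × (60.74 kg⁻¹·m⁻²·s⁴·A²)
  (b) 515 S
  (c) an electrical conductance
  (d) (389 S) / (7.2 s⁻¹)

(d)

Expand each in SI base units:
  (a) [s⁻¹] · [kg⁻¹·m⁻²·s⁴·A²] = kg⁻¹·m⁻²·s³·A²
  (b) S = Ω⁻¹ = kg⁻¹·m⁻²·s³·A²
  (c) [electrical conductance] = kg⁻¹·m⁻²·s³·A²
  (d) [kg⁻¹·m⁻²·s³·A²] / [s⁻¹] = kg⁻¹·m⁻²·s⁴·A²
All reduce to kg⁻¹·m⁻²·s³·A² except (d), which is kg⁻¹·m⁻²·s⁴·A².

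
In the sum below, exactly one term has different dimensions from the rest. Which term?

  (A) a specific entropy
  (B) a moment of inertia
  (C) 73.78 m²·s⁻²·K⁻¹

(B)

Dimensions:
  (A) [specific entropy] = m²·s⁻²·K⁻¹
  (B) [moment of inertia] = kg·m²
  (C) m²·s⁻²·K⁻¹
All reduce to m²·s⁻²·K⁻¹ except (B), which is kg·m².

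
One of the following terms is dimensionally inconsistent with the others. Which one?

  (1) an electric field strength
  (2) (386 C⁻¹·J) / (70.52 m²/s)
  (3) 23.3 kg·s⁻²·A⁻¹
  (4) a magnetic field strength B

In SI base units:
  (1) [electric field strength] = kg·m·s⁻³·A⁻¹
  (2) [kg·m²·s⁻³·A⁻¹] / [m²·s⁻¹] = kg·s⁻²·A⁻¹
  (3) kg·s⁻²·A⁻¹
  (4) [magnetic field strength B] = kg·s⁻²·A⁻¹
All reduce to kg·s⁻²·A⁻¹ except (1), which is kg·m·s⁻³·A⁻¹.

(1)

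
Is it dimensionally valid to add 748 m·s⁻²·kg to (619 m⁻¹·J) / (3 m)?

No

Work out the base dimensions of each:
  748 m·s⁻²·kg:  kg·m·s⁻²
  (619 m⁻¹·J) / (3 m):  [kg·m·s⁻²] / [m] = kg·s⁻²
kg·m·s⁻² ≠ kg·s⁻², so they cannot be added.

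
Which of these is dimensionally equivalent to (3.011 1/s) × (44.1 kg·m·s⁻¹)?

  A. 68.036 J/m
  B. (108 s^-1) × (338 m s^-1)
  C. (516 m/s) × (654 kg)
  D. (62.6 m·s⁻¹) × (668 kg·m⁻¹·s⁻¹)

Reference: [s⁻¹] · [kg·m·s⁻¹] = kg·m·s⁻².
Each option:
  A. J·m⁻¹ = N·m·m⁻¹ = kg·m·s⁻²  ← same
  B. [s⁻¹] · [m·s⁻¹] = m·s⁻²
  C. [m·s⁻¹] · [kg] = kg·m·s⁻¹
  D. [m·s⁻¹] · [kg·m⁻¹·s⁻¹] = kg·s⁻²
Only A. matches kg·m·s⁻².

A.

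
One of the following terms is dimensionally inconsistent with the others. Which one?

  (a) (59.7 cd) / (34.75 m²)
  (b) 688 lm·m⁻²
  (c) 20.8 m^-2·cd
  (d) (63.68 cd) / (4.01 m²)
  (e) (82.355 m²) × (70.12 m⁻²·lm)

Expand each in SI base units:
  (a) [cd] / [m²] = m⁻²·cd
  (b) lm·m⁻² = cd·m⁻² = m⁻²·cd
  (c) cd·m⁻² = m⁻²·cd
  (d) [cd] / [m²] = m⁻²·cd
  (e) [m²] · [m⁻²·cd] = cd
All reduce to m⁻²·cd except (e), which is cd.

(e)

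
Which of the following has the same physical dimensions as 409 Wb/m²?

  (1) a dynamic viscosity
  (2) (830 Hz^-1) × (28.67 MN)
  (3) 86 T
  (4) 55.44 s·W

Reference: Wb·m⁻² = V·s·m⁻² = kg·s⁻²·A⁻¹.
Each option:
  (1) [dynamic viscosity] = kg·m⁻¹·s⁻¹
  (2) [s] · [kg·m·s⁻²] = kg·m·s⁻¹
  (3) T = Wb·m⁻² = kg·s⁻²·A⁻¹  ← same
  (4) W·s = J·s⁻¹·s = kg·m²·s⁻²
Only (3) matches kg·s⁻²·A⁻¹.

(3)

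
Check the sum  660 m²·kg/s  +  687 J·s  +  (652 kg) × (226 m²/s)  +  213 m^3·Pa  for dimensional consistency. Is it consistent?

Reduce each to base SI dimensions:
  660 m²·kg/s:  kg·m²·s⁻¹
  687 J·s:  J·s = N·m·s = kg·m²·s⁻¹
  (652 kg) × (226 m²/s):  [kg] · [m²·s⁻¹] = kg·m²·s⁻¹
  213 m^3·Pa:  Pa·m³ = N·m⁻²·m³ = kg·m²·s⁻²
The terms do not share a single dimension (kg·m²·s⁻² vs kg·m²·s⁻¹).

No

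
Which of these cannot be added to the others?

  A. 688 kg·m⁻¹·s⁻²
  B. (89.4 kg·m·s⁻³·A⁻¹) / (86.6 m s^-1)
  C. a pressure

Dimensions:
  A. kg·m⁻¹·s⁻²
  B. [kg·m·s⁻³·A⁻¹] / [m·s⁻¹] = kg·s⁻²·A⁻¹
  C. [pressure] = kg·m⁻¹·s⁻²
All reduce to kg·m⁻¹·s⁻² except B., which is kg·s⁻²·A⁻¹.

B.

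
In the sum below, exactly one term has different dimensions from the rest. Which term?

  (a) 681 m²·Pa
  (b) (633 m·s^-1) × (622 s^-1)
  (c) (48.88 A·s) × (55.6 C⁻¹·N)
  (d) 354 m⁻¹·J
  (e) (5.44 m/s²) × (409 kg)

(b)

In SI base units:
  (a) Pa·m² = N·m⁻²·m² = kg·m·s⁻²
  (b) [m·s⁻¹] · [s⁻¹] = m·s⁻²
  (c) [s·A] · [kg·m·s⁻³·A⁻¹] = kg·m·s⁻²
  (d) J·m⁻¹ = N·m·m⁻¹ = kg·m·s⁻²
  (e) [m·s⁻²] · [kg] = kg·m·s⁻²
All reduce to kg·m·s⁻² except (b), which is m·s⁻².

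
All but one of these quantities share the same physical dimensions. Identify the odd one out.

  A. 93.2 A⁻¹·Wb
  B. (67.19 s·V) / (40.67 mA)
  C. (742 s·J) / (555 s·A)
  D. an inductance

C.

Dimensions:
  A. Wb·A⁻¹ = V·s·A⁻¹ = kg·m²·s⁻²·A⁻²
  B. [kg·m²·s⁻²·A⁻¹] / [A] = kg·m²·s⁻²·A⁻²
  C. [kg·m²·s⁻¹] / [s·A] = kg·m²·s⁻²·A⁻¹
  D. [inductance] = kg·m²·s⁻²·A⁻²
All reduce to kg·m²·s⁻²·A⁻² except C., which is kg·m²·s⁻²·A⁻¹.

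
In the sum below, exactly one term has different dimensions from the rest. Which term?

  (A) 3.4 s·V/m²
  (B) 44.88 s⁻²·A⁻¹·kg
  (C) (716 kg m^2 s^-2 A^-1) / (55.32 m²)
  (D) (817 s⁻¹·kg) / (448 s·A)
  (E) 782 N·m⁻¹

(E)

Reduce each to base SI dimensions:
  (A) V·s·m⁻² = J·C⁻¹·s·m⁻² = kg·s⁻²·A⁻¹
  (B) kg·s⁻²·A⁻¹
  (C) [kg·m²·s⁻²·A⁻¹] / [m²] = kg·s⁻²·A⁻¹
  (D) [kg·s⁻¹] / [s·A] = kg·s⁻²·A⁻¹
  (E) N·m⁻¹ = kg·m·s⁻²·m⁻¹ = kg·s⁻²
All reduce to kg·s⁻²·A⁻¹ except (E), which is kg·s⁻².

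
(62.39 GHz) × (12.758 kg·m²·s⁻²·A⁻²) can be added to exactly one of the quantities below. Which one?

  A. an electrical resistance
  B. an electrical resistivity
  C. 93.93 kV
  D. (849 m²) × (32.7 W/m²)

Reference: [s⁻¹] · [kg·m²·s⁻²·A⁻²] = kg·m²·s⁻³·A⁻².
Each option:
  A. [electrical resistance] = kg·m²·s⁻³·A⁻²  ← same
  B. [electrical resistivity] = kg·m³·s⁻³·A⁻²
  C. V = J·C⁻¹ = kg·m²·s⁻³·A⁻¹
  D. [m²] · [kg·s⁻³] = kg·m²·s⁻³
Only A. matches kg·m²·s⁻³·A⁻².

A.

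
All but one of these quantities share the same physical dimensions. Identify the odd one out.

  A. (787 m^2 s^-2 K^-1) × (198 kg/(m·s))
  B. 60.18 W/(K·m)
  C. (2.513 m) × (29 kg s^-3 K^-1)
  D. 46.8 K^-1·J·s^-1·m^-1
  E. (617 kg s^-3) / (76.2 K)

Work out the base dimensions of each:
  A. [m²·s⁻²·K⁻¹] · [kg·m⁻¹·s⁻¹] = kg·m·s⁻³·K⁻¹
  B. W·m⁻¹·K⁻¹ = J·s⁻¹·m⁻¹·K⁻¹ = kg·m·s⁻³·K⁻¹
  C. [m] · [kg·s⁻³·K⁻¹] = kg·m·s⁻³·K⁻¹
  D. J·s⁻¹·m⁻¹·K⁻¹ = N·m·s⁻¹·m⁻¹·K⁻¹ = kg·m·s⁻³·K⁻¹
  E. [kg·s⁻³] / [K] = kg·s⁻³·K⁻¹
All reduce to kg·m·s⁻³·K⁻¹ except E., which is kg·s⁻³·K⁻¹.

E.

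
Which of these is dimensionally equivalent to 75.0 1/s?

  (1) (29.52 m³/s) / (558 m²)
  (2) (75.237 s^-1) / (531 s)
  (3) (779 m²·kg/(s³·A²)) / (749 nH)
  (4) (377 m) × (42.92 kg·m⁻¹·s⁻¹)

(3)

Reference: s⁻¹.
Each option:
  (1) [m³·s⁻¹] / [m²] = m·s⁻¹
  (2) [s⁻¹] / [s] = s⁻²
  (3) [kg·m²·s⁻³·A⁻²] / [kg·m²·s⁻²·A⁻²] = s⁻¹  ← same
  (4) [m] · [kg·m⁻¹·s⁻¹] = kg·s⁻¹
Only (3) matches s⁻¹.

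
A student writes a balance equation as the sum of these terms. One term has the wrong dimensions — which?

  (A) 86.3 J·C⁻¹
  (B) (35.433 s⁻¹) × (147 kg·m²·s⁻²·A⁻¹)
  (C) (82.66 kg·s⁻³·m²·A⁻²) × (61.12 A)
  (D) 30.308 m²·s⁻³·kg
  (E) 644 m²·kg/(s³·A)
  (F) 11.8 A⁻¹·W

(D)

Work out the base dimensions of each:
  (A) J·C⁻¹ = N·m·(s·A)⁻¹ = kg·m²·s⁻³·A⁻¹
  (B) [s⁻¹] · [kg·m²·s⁻²·A⁻¹] = kg·m²·s⁻³·A⁻¹
  (C) [kg·m²·s⁻³·A⁻²] · [A] = kg·m²·s⁻³·A⁻¹
  (D) kg·m²·s⁻³
  (E) kg·m²·s⁻³·A⁻¹
  (F) W·A⁻¹ = J·s⁻¹·A⁻¹ = kg·m²·s⁻³·A⁻¹
All reduce to kg·m²·s⁻³·A⁻¹ except (D), which is kg·m²·s⁻³.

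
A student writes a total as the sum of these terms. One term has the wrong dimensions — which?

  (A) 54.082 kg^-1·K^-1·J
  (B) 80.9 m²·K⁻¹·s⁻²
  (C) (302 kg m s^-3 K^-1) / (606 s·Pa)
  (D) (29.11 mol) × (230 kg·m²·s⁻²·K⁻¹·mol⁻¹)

(D)

Dimensions:
  (A) J·kg⁻¹·K⁻¹ = N·m·kg⁻¹·K⁻¹ = m²·s⁻²·K⁻¹
  (B) m²·s⁻²·K⁻¹
  (C) [kg·m·s⁻³·K⁻¹] / [kg·m⁻¹·s⁻¹] = m²·s⁻²·K⁻¹
  (D) [mol] · [kg·m²·s⁻²·K⁻¹·mol⁻¹] = kg·m²·s⁻²·K⁻¹
All reduce to m²·s⁻²·K⁻¹ except (D), which is kg·m²·s⁻²·K⁻¹.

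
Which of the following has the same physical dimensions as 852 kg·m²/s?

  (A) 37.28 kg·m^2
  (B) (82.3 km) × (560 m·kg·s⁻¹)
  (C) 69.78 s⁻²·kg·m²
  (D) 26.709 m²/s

Reference: kg·m²·s⁻¹.
Each option:
  (A) kg·m²
  (B) [m] · [kg·m·s⁻¹] = kg·m²·s⁻¹  ← same
  (C) kg·m²·s⁻²
  (D) m²·s⁻¹
Only (B) matches kg·m²·s⁻¹.

(B)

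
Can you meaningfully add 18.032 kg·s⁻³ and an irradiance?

Yes

Work out the base dimensions of each:
  18.032 kg·s⁻³:  kg·s⁻³
  an irradiance:  [irradiance] = kg·s⁻³
Both are kg·s⁻³, so they have the same dimensions and can be added.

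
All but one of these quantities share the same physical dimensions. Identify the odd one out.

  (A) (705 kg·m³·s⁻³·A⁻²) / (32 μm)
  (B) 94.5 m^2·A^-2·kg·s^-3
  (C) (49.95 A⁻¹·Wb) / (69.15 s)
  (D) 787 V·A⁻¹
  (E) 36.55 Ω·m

(E)

Expand each in SI base units:
  (A) [kg·m³·s⁻³·A⁻²] / [m] = kg·m²·s⁻³·A⁻²
  (B) kg·m²·s⁻³·A⁻²
  (C) [kg·m²·s⁻²·A⁻²] / [s] = kg·m²·s⁻³·A⁻²
  (D) V·A⁻¹ = J·C⁻¹·A⁻¹ = kg·m²·s⁻³·A⁻²
  (E) Ω·m = V·A⁻¹·m = kg·m³·s⁻³·A⁻²
All reduce to kg·m²·s⁻³·A⁻² except (E), which is kg·m³·s⁻³·A⁻².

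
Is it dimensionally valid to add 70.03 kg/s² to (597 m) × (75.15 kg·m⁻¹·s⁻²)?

Reduce each to base SI dimensions:
  70.03 kg/s²:  kg·s⁻²
  (597 m) × (75.15 kg·m⁻¹·s⁻²):  [m] · [kg·m⁻¹·s⁻²] = kg·s⁻²
Both are kg·s⁻², so they have the same dimensions and can be added.

Yes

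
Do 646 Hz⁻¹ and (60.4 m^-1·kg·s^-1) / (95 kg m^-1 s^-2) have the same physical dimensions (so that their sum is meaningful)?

In SI base units:
  646 Hz⁻¹:  Hz⁻¹ = (s⁻¹)⁻¹ = s
  (60.4 m^-1·kg·s^-1) / (95 kg m^-1 s^-2):  [kg·m⁻¹·s⁻¹] / [kg·m⁻¹·s⁻²] = s
Both are s, so they have the same dimensions and can be added.

Yes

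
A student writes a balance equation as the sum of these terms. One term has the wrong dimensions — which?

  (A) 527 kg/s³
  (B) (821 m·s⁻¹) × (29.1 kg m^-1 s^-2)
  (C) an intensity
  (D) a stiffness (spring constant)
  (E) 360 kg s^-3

(D)

Expand each in SI base units:
  (A) kg·s⁻³
  (B) [m·s⁻¹] · [kg·m⁻¹·s⁻²] = kg·s⁻³
  (C) [intensity] = kg·s⁻³
  (D) [stiffness (spring constant)] = kg·s⁻²
  (E) kg·s⁻³
All reduce to kg·s⁻³ except (D), which is kg·s⁻².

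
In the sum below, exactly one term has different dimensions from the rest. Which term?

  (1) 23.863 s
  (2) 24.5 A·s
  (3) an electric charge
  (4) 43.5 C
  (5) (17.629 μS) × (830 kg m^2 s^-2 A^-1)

(1)

Reduce each to base SI dimensions:
  (1) s
  (2) A·s = s·A
  (3) [electric charge] = s·A
  (4) C = s·A
  (5) [kg⁻¹·m⁻²·s³·A²] · [kg·m²·s⁻²·A⁻¹] = s·A
All reduce to s·A except (1), which is s.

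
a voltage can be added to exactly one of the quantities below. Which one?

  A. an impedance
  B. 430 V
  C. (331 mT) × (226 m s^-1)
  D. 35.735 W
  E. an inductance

Reference: [voltage] = kg·m²·s⁻³·A⁻¹.
Each option:
  A. [impedance] = kg·m²·s⁻³·A⁻²
  B. V = J·C⁻¹ = kg·m²·s⁻³·A⁻¹  ← same
  C. [kg·s⁻²·A⁻¹] · [m·s⁻¹] = kg·m·s⁻³·A⁻¹
  D. W = J·s⁻¹ = kg·m²·s⁻³
  E. [inductance] = kg·m²·s⁻²·A⁻²
Only B. matches kg·m²·s⁻³·A⁻¹.

B.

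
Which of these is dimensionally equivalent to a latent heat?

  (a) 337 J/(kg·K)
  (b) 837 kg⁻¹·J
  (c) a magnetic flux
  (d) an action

(b)

Reference: [latent heat] = m²·s⁻².
Each option:
  (a) J·kg⁻¹·K⁻¹ = N·m·kg⁻¹·K⁻¹ = m²·s⁻²·K⁻¹
  (b) J·kg⁻¹ = N·m·kg⁻¹ = m²·s⁻²  ← same
  (c) [magnetic flux] = kg·m²·s⁻²·A⁻¹
  (d) [action] = kg·m²·s⁻¹
Only (b) matches m²·s⁻².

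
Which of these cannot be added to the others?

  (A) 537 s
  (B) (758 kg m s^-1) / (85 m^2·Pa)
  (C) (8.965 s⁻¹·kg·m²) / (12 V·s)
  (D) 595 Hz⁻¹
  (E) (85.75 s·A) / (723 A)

(C)

In SI base units:
  (A) s
  (B) [kg·m·s⁻¹] / [kg·m·s⁻²] = s
  (C) [kg·m²·s⁻¹] / [kg·m²·s⁻²·A⁻¹] = s·A
  (D) Hz⁻¹ = (s⁻¹)⁻¹ = s
  (E) [s·A] / [A] = s
All reduce to s except (C), which is s·A.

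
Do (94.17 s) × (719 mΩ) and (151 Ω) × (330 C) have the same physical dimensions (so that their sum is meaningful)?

No

Reduce each to base SI dimensions:
  (94.17 s) × (719 mΩ):  [s] · [kg·m²·s⁻³·A⁻²] = kg·m²·s⁻²·A⁻²
  (151 Ω) × (330 C):  [kg·m²·s⁻³·A⁻²] · [s·A] = kg·m²·s⁻²·A⁻¹
kg·m²·s⁻²·A⁻² ≠ kg·m²·s⁻²·A⁻¹, so they cannot be added.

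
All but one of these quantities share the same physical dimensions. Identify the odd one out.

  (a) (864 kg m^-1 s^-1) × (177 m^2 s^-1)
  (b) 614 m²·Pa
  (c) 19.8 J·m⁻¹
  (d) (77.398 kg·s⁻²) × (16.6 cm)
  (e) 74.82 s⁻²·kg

(e)

Reduce each to base SI dimensions:
  (a) [kg·m⁻¹·s⁻¹] · [m²·s⁻¹] = kg·m·s⁻²
  (b) Pa·m² = N·m⁻²·m² = kg·m·s⁻²
  (c) J·m⁻¹ = N·m·m⁻¹ = kg·m·s⁻²
  (d) [kg·s⁻²] · [m] = kg·m·s⁻²
  (e) kg·s⁻²
All reduce to kg·m·s⁻² except (e), which is kg·s⁻².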